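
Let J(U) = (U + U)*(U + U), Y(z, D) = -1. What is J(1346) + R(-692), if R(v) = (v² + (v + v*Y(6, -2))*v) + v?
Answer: 7725036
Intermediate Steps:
J(U) = 4*U² (J(U) = (2*U)*(2*U) = 4*U²)
R(v) = v + v² (R(v) = (v² + (v + v*(-1))*v) + v = (v² + (v - v)*v) + v = (v² + 0*v) + v = (v² + 0) + v = v² + v = v + v²)
J(1346) + R(-692) = 4*1346² - 692*(1 - 692) = 4*1811716 - 692*(-691) = 7246864 + 478172 = 7725036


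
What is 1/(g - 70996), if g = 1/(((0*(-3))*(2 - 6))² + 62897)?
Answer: -62897/4465435411 ≈ -1.4085e-5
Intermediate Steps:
g = 1/62897 (g = 1/((0*(-4))² + 62897) = 1/(0² + 62897) = 1/(0 + 62897) = 1/62897 ≈ 1.5899e-5)
1/(g - 70996) = 1/(1/62897 - 70996) = 1/(-4465435411/62897) = -62897/4465435411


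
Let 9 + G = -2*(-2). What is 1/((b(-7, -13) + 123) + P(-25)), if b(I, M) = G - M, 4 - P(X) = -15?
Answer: 1/150 ≈ 0.0066667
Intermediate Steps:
P(X) = 19 (P(X) = 4 - 1*(-15) = 4 + 15 = 19)
G = -5 (G = -9 - 2*(-2) = -9 + 4 = -5)
b(I, M) = -5 - M
1/((b(-7, -13) + 123) + P(-25)) = 1/(((-5 - 1*(-13)) + 123) + 19) = 1/(((-5 + 13) + 123) + 19) = 1/((8 + 123) + 19) = 1/(131 + 19) = 1/150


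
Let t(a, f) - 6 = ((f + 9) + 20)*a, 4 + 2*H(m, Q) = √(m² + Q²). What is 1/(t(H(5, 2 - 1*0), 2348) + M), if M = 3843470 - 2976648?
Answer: 3448296/2972522472163 - 4754*√29/2972522472163 ≈ 1.1514e-6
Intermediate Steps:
H(m, Q) = -2 + √(Q² + m²)/2 (H(m, Q) = -2 + √(m² + Q²)/2 = -2 + √(Q² + m²)/2)
t(a, f) = 6 + a*(29 + f) (t(a, f) = 6 + ((f + 9) + 20)*a = 6 + ((9 + f) + 20)*a = 6 + (29 + f)*a = 6 + a*(29 + f))
M = 866822
1/(t(H(5, 2 - 1*0), 2348) + M) = 1/((6 + 29*(-2 + √((2 - 1*0)² + 5²)/2) + (-2 + √((2 - 1*0)² + 5²)/2)*2348) + 866822) = 1/((6 + 29*(-2 + √((2 + 0)² + 25)/2) + (-2 + √((2 + 0)² + 25)/2)*2348) + 866822) = 1/((6 + 29*(-2 + √(2² + 25)/2) + (-2 + √(2² + 25)/2)*2348) + 866822) = 1/((6 + 29*(-2 + √(4 + 25)/2) + (-2 + √(4 + 25)/2)*2348) + 866822) = 1/((6 + 29*(-2 + √29/2) + (-2 + √29/2)*2348) + 866822) = 1/((6 + (-58 + 29*√29/2) + (-4696 + 1174*√29)) + 866822) = 1/((-4748 + 2377*√29/2) + 866822) = 1/(862074 + 2377*√29/2)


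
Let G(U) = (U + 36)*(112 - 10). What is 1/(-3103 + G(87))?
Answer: 1/9443 ≈ 0.00010590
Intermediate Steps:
G(U) = 3672 + 102*U (G(U) = (36 + U)*102 = 3672 + 102*U)
1/(-3103 + G(87)) = 1/(-3103 + (3672 + 102*87)) = 1/(-3103 + (3672 + 8874)) = 1/(-3103 + 12546) = 1/9443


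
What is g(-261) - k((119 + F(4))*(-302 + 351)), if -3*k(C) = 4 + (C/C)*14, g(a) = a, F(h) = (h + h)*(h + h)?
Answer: -255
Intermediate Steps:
F(h) = 4*h² (F(h) = (2*h)*(2*h) = 4*h²)
k(C) = -6 (k(C) = -(4 + (C/C)*14)/3 = -(4 + 1*14)/3 = -(4 + 14)/3 = -⅓*18 = -6)
g(-261) - k((119 + F(4))*(-302 + 351)) = -261 - 1*(-6) = -261 + 6 = -255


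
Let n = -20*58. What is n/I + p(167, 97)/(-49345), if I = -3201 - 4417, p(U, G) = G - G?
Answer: 580/3809 ≈ 0.15227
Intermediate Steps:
p(U, G) = 0
I = -7618
n = -1160
n/I + p(167, 97)/(-49345) = -1160/(-7618) + 0/(-49345) = -1160*(-1/7618) + 0*(-1/49345) = 580/3809 + 0 = 580/3809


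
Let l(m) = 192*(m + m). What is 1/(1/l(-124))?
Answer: -47616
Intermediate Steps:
l(m) = 384*m (l(m) = 192*(2*m) = 384*m)
1/(1/l(-124)) = 1/(1/(384*(-124))) = 1/(1/(-47616)) = 1/(-1/47616) = -47616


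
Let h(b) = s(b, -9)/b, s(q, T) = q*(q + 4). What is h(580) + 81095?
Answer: 81679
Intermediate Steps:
s(q, T) = q*(4 + q)
h(b) = 4 + b (h(b) = (b*(4 + b))/b = 4 + b)
h(580) + 81095 = (4 + 580) + 81095 = 584 + 81095 = 81679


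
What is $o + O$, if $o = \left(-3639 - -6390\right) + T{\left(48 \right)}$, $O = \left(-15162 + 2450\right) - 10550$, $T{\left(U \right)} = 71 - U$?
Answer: $-20488$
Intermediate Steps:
$O = -23262$ ($O = -12712 - 10550 = -23262$)
$o = 2774$ ($o = \left(-3639 - -6390\right) + \left(71 - 48\right) = \left(-3639 + 6390\right) + \left(71 - 48\right) = 2751 + 23 = 2774$)
$o + O = 2774 - 23262 = -20488$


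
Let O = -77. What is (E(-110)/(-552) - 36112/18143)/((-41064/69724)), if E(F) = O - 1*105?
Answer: 144954435469/51406666488 ≈ 2.8198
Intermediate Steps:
E(F) = -182 (E(F) = -77 - 1*105 = -77 - 105 = -182)
(E(-110)/(-552) - 36112/18143)/((-41064/69724)) = (-182/(-552) - 36112/18143)/((-41064/69724)) = (-182*(-1/552) - 36112*1/18143)/((-41064*1/69724)) = (91/276 - 36112/18143)/(-10266/17431) = -8315899/5007468*(-17431/10266) = 144954435469/51406666488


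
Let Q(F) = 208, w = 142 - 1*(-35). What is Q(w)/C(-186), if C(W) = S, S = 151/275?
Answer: 57200/151 ≈ 378.81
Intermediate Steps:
w = 177 (w = 142 + 35 = 177)
S = 151/275 (S = 151*(1/275) = 151/275 ≈ 0.54909)
C(W) = 151/275
Q(w)/C(-186) = 208/(151/275) = 208*(275/151) = 57200/151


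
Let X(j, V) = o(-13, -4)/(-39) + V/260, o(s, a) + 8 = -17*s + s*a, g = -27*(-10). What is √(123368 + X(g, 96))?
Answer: √4690823865/195 ≈ 351.23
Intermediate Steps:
g = 270
o(s, a) = -8 - 17*s + a*s (o(s, a) = -8 + (-17*s + s*a) = -8 + (-17*s + a*s) = -8 - 17*s + a*s)
X(j, V) = -265/39 + V/260 (X(j, V) = (-8 - 17*(-13) - 4*(-13))/(-39) + V/260 = (-8 + 221 + 52)*(-1/39) + V*(1/260) = 265*(-1/39) + V/260 = -265/39 + V/260)
√(123368 + X(g, 96)) = √(123368 + (-265/39 + (1/260)*96)) = √(123368 + (-265/39 + 24/65)) = √(123368 - 1253/195) = √(24055507/195) = √4690823865/195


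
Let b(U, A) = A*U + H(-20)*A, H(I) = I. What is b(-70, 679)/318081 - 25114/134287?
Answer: -5398188268/14238047749 ≈ -0.37914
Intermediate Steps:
b(U, A) = -20*A + A*U (b(U, A) = A*U - 20*A = -20*A + A*U)
b(-70, 679)/318081 - 25114/134287 = (679*(-20 - 70))/318081 - 25114/134287 = (679*(-90))*(1/318081) - 25114*1/134287 = -61110*1/318081 - 25114/134287 = -20370/106027 - 25114/134287 = -5398188268/14238047749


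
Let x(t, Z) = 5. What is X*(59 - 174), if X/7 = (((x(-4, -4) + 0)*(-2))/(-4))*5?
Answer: -20125/2 ≈ -10063.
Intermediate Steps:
X = 175/2 (X = 7*((((5 + 0)*(-2))/(-4))*5) = 7*(((5*(-2))*(-1/4))*5) = 7*(-10*(-1/4)*5) = 7*((5/2)*5) = 7*(25/2) = 175/2 ≈ 87.500)
X*(59 - 174) = 175*(59 - 174)/2 = (175/2)*(-115) = -20125/2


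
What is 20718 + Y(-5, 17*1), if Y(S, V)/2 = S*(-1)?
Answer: 20728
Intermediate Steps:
Y(S, V) = -2*S (Y(S, V) = 2*(S*(-1)) = 2*(-S) = -2*S)
20718 + Y(-5, 17*1) = 20718 - 2*(-5) = 20718 + 10 = 20728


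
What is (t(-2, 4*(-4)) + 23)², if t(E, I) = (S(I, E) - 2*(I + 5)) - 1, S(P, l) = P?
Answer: 784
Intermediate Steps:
t(E, I) = -11 - I (t(E, I) = (I - 2*(I + 5)) - 1 = (I - 2*(5 + I)) - 1 = (I + (-10 - 2*I)) - 1 = (-10 - I) - 1 = -11 - I)
(t(-2, 4*(-4)) + 23)² = ((-11 - 4*(-4)) + 23)² = ((-11 - 1*(-16)) + 23)² = ((-11 + 16) + 23)² = (5 + 23)² = 28² = 784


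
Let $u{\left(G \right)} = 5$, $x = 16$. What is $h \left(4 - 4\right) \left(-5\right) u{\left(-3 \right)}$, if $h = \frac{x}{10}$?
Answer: $0$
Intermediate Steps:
$h = \frac{8}{5}$ ($h = \frac{16}{10} = 16 \cdot \frac{1}{10} = \frac{8}{5} \approx 1.6$)
$h \left(4 - 4\right) \left(-5\right) u{\left(-3 \right)} = \frac{8 \left(4 - 4\right) \left(-5\right)}{5} \cdot 5 = \frac{8 \cdot 0 \left(-5\right)}{5} \cdot 5 = \frac{8}{5} \cdot 0 \cdot 5 = 0 \cdot 5 = 0$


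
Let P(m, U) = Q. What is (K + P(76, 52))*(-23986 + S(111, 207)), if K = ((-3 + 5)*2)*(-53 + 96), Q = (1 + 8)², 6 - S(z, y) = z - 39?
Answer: -6085156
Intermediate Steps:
S(z, y) = 45 - z (S(z, y) = 6 - (z - 39) = 6 - (-39 + z) = 6 + (39 - z) = 45 - z)
Q = 81 (Q = 9² = 81)
P(m, U) = 81
K = 172 (K = (2*2)*43 = 4*43 = 172)
(K + P(76, 52))*(-23986 + S(111, 207)) = (172 + 81)*(-23986 + (45 - 1*111)) = 253*(-23986 + (45 - 111)) = 253*(-23986 - 66) = 253*(-24052) = -6085156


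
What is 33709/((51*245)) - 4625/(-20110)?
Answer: 147135473/50254890 ≈ 2.9278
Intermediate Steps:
33709/((51*245)) - 4625/(-20110) = 33709/12495 - 4625*(-1/20110) = 33709*(1/12495) + 925/4022 = 33709/12495 + 925/4022 = 147135473/50254890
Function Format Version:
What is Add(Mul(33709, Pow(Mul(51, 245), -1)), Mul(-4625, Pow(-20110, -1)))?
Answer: Rational(147135473, 50254890) ≈ 2.9278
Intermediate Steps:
Add(Mul(33709, Pow(Mul(51, 245), -1)), Mul(-4625, Pow(-20110, -1))) = Add(Mul(33709, Pow(12495, -1)), Mul(-4625, Rational(-1, 20110))) = Add(Mul(33709, Rational(1, 12495)), Rational(925, 4022)) = Add(Rational(33709, 12495), Rational(925, 4022)) = Rational(147135473, 50254890)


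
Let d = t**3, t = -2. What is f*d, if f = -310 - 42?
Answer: 2816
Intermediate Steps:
f = -352
d = -8 (d = (-2)**3 = -8)
f*d = -352*(-8) = 2816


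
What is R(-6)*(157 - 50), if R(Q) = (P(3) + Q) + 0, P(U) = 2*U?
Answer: 0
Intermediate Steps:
R(Q) = 6 + Q (R(Q) = (2*3 + Q) + 0 = (6 + Q) + 0 = 6 + Q)
R(-6)*(157 - 50) = (6 - 6)*(157 - 50) = 0*107 = 0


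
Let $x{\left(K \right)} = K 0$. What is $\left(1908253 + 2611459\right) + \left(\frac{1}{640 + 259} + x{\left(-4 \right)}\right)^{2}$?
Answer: $\frac{3652835758113}{808201} \approx 4.5197 \cdot 10^{6}$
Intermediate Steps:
$x{\left(K \right)} = 0$
$\left(1908253 + 2611459\right) + \left(\frac{1}{640 + 259} + x{\left(-4 \right)}\right)^{2} = \left(1908253 + 2611459\right) + \left(\frac{1}{640 + 259} + 0\right)^{2} = 4519712 + \left(\frac{1}{899} + 0\right)^{2} = 4519712 + \left(\frac{1}{899}\right)^{2} = 4519712 + \frac{1}{808201} = \frac{3652835758113}{808201}$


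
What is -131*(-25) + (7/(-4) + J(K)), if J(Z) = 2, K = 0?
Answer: 13101/4 ≈ 3275.3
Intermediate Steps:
-131*(-25) + (7/(-4) + J(K)) = -131*(-25) + (7/(-4) + 2) = 3275 + (-¼*7 + 2) = 3275 + (-7/4 + 2) = 3275 + ¼ = 13101/4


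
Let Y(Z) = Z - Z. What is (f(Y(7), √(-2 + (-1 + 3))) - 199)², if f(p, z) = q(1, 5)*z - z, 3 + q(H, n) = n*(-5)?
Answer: 39601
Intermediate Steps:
q(H, n) = -3 - 5*n (q(H, n) = -3 + n*(-5) = -3 - 5*n)
Y(Z) = 0
f(p, z) = -29*z (f(p, z) = (-3 - 5*5)*z - z = (-3 - 25)*z - z = -28*z - z = -29*z)
(f(Y(7), √(-2 + (-1 + 3))) - 199)² = (-29*√(-2 + (-1 + 3)) - 199)² = (-29*√(-2 + 2) - 199)² = (-29*√0 - 199)² = (-29*0 - 199)² = (0 - 199)² = (-199)² = 39601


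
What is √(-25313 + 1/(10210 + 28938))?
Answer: I*√9698460172201/19574 ≈ 159.1*I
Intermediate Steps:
√(-25313 + 1/(10210 + 28938)) = √(-25313 + 1/39148) = √(-990953323/39148) = I*√9698460172201/19574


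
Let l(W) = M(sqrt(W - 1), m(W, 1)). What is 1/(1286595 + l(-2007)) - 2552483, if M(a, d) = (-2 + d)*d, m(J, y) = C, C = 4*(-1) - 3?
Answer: -3284172671813/1286658 ≈ -2.5525e+6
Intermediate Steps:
C = -7 (C = -4 - 3 = -7)
m(J, y) = -7
M(a, d) = d*(-2 + d)
l(W) = 63 (l(W) = -7*(-2 - 7) = -7*(-9) = 63)
1/(1286595 + l(-2007)) - 2552483 = 1/(1286595 + 63) - 2552483 = 1/1286658 - 2552483 = -3284172671813/1286658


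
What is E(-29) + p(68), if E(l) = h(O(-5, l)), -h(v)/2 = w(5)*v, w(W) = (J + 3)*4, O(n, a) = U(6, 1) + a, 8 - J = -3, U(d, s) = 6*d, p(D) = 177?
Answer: -607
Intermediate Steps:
J = 11 (J = 8 - 1*(-3) = 8 + 3 = 11)
O(n, a) = 36 + a (O(n, a) = 6*6 + a = 36 + a)
w(W) = 56 (w(W) = (11 + 3)*4 = 14*4 = 56)
h(v) = -112*v
E(l) = -4032 - 112*l (E(l) = -112*(36 + l) = -4032 - 112*l)
E(-29) + p(68) = (-4032 - 112*(-29)) + 177 = (-4032 + 3248) + 177 = -784 + 177 = -607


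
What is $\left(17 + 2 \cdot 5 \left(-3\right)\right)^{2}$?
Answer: $169$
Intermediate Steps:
$\left(17 + 2 \cdot 5 \left(-3\right)\right)^{2} = \left(17 + 10 \left(-3\right)\right)^{2} = \left(17 - 30\right)^{2} = \left(-13\right)^{2} = 169$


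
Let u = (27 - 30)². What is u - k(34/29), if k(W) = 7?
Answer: 2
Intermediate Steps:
u = 9 (u = (-3)² = 9)
u - k(34/29) = 9 - 1*7 = 9 - 7 = 2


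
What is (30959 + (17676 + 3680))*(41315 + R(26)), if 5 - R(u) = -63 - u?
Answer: 2166311835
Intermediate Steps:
R(u) = 68 + u (R(u) = 5 - (-63 - u) = 5 + (63 + u) = 68 + u)
(30959 + (17676 + 3680))*(41315 + R(26)) = (30959 + (17676 + 3680))*(41315 + (68 + 26)) = (30959 + 21356)*(41315 + 94) = 52315*41409 = 2166311835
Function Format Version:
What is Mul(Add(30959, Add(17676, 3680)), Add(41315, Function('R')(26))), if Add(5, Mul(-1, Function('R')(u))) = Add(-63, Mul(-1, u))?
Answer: 2166311835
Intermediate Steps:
Function('R')(u) = Add(68, u) (Function('R')(u) = Add(5, Mul(-1, Add(-63, Mul(-1, u)))) = Add(5, Add(63, u)) = Add(68, u))
Mul(Add(30959, Add(17676, 3680)), Add(41315, Function('R')(26))) = Mul(Add(30959, Add(17676, 3680)), Add(41315, Add(68, 26))) = Mul(Add(30959, 21356), Add(41315, 94)) = Mul(52315, 41409) = 2166311835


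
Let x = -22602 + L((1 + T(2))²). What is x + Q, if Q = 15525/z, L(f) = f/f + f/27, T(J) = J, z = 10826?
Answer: -733977877/32478 ≈ -22599.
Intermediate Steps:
L(f) = 1 + f/27 (L(f) = 1 + f*(1/27) = 1 + f/27)
Q = 15525/10826 ≈ 1.4340
x = -67802/3 (x = -22602 + (1 + (1 + 2)²/27) = -22602 + (1 + (1/27)*3²) = -22602 + (1 + (1/27)*9) = -22602 + (1 + ⅓) = -22602 + 4/3 = -67802/3 ≈ -22601.)
x + Q = -67802/3 + 15525/10826 = -733977877/32478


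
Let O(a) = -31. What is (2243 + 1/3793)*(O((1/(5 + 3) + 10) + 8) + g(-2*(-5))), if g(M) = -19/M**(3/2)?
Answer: -263738700/3793 - 1616463*sqrt(10)/3793 ≈ -70881.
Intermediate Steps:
g(M) = -19/M**(3/2)
(2243 + 1/3793)*(O((1/(5 + 3) + 10) + 8) + g(-2*(-5))) = (2243 + 1/3793)*(-31 - 19*sqrt(10)/100) = 8507700*(-31 - 19*sqrt(10)/100)/3793 = -263738700/3793 - 1616463*sqrt(10)/3793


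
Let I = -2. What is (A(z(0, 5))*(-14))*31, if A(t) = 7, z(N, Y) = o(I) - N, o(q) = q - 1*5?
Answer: -3038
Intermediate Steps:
o(q) = -5 + q (o(q) = q - 5 = -5 + q)
z(N, Y) = -7 - N (z(N, Y) = (-5 - 2) - N = -7 - N)
(A(z(0, 5))*(-14))*31 = (7*(-14))*31 = -98*31 = -3038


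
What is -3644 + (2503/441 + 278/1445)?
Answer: -2318381347/637245 ≈ -3638.1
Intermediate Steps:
-3644 + (2503/441 + 278/1445) = -3644 + 3739433/637245 = -2318381347/637245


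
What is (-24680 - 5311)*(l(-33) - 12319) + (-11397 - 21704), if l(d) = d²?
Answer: 336765829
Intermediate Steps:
(-24680 - 5311)*(l(-33) - 12319) + (-11397 - 21704) = (-24680 - 5311)*((-33)² - 12319) + (-11397 - 21704) = -29991*(1089 - 12319) - 33101 = -29991*(-11230) - 33101 = 336798930 - 33101 = 336765829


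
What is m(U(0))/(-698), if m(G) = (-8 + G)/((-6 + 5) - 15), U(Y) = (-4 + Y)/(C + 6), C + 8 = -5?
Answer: -13/19544 ≈ -0.00066517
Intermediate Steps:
C = -13 (C = -8 - 5 = -13)
U(Y) = 4/7 - Y/7 (U(Y) = (-4 + Y)/(-13 + 6) = (-4 + Y)/(-7) = (-4 + Y)*(-⅐) = 4/7 - Y/7)
m(G) = ½ - G/16 (m(G) = (-8 + G)/(-1 - 15) = (-8 + G)/(-16) = (-8 + G)*(-1/16) = ½ - G/16)
m(U(0))/(-698) = (½ - (4/7 - ⅐*0)/16)/(-698) = (½ - (4/7 + 0)/16)*(-1/698) = (½ - 1/16*4/7)*(-1/698) = (½ - 1/28)*(-1/698) = (13/28)*(-1/698) = -13/19544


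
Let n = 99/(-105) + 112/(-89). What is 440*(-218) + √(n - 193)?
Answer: -95920 + 2*I*√473520495/3115 ≈ -95920.0 + 13.971*I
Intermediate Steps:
n = -6857/3115 (n = 99*(-1/105) + 112*(-1/89) = -33/35 - 112/89 = -6857/3115 ≈ -2.2013)
440*(-218) + √(n - 193) = 440*(-218) + √(-6857/3115 - 193) = -95920 + √(-608052/3115) = -95920 + 2*I*√473520495/3115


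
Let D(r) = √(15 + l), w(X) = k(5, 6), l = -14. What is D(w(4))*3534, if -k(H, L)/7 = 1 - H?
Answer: 3534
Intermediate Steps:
k(H, L) = -7 + 7*H (k(H, L) = -7*(1 - H) = -7 + 7*H)
w(X) = 28 (w(X) = -7 + 7*5 = -7 + 35 = 28)
D(r) = 1 (D(r) = √(15 - 14) = √1 = 1)
D(w(4))*3534 = 1*3534 = 3534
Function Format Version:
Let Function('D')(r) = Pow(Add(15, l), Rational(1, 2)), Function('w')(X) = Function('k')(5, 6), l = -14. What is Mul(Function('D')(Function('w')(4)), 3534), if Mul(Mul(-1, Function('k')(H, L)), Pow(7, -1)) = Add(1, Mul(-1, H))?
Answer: 3534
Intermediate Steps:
Function('k')(H, L) = Add(-7, Mul(7, H)) (Function('k')(H, L) = Mul(-7, Add(1, Mul(-1, H))) = Add(-7, Mul(7, H)))
Function('w')(X) = 28 (Function('w')(X) = Add(-7, Mul(7, 5)) = Add(-7, 35) = 28)
Function('D')(r) = 1 (Function('D')(r) = Pow(Add(15, -14), Rational(1, 2)) = Pow(1, Rational(1, 2)) = 1)
Mul(Function('D')(Function('w')(4)), 3534) = Mul(1, 3534) = 3534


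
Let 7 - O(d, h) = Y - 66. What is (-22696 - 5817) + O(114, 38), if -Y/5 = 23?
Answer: -28325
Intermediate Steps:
Y = -115 (Y = -5*23 = -115)
O(d, h) = 188 (O(d, h) = 7 - (-115 - 66) = 7 - 1*(-181) = 7 + 181 = 188)
(-22696 - 5817) + O(114, 38) = (-22696 - 5817) + 188 = -28513 + 188 = -28325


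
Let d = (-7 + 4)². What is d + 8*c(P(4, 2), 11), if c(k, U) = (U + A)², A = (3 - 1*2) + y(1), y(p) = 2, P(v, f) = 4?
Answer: 1577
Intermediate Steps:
A = 3 (A = (3 - 1*2) + 2 = (3 - 2) + 2 = 1 + 2 = 3)
c(k, U) = (3 + U)² (c(k, U) = (U + 3)² = (3 + U)²)
d = 9 (d = (-3)² = 9)
d + 8*c(P(4, 2), 11) = 9 + 8*(3 + 11)² = 9 + 8*14² = 9 + 8*196 = 9 + 1568 = 1577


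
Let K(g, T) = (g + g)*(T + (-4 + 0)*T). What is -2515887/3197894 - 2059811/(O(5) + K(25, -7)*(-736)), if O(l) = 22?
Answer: 1160708778487/617815532383 ≈ 1.8787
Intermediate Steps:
K(g, T) = -6*T*g (K(g, T) = (2*g)*(T - 4*T) = (2*g)*(-3*T) = -6*T*g)
-2515887/3197894 - 2059811/(O(5) + K(25, -7)*(-736)) = -2515887/3197894 - 2059811/(22 - 6*(-7)*25*(-736)) = -2515887*1/3197894 - 2059811/(22 + 1050*(-736)) = -2515887/3197894 - 2059811/(22 - 772800) = -2515887/3197894 - 2059811/(-772778) = -2515887/3197894 - 2059811*(-1/772778) = -2515887/3197894 + 2059811/772778 = 1160708778487/617815532383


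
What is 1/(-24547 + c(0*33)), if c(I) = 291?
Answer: -1/24256 ≈ -4.1227e-5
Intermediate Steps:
1/(-24547 + c(0*33)) = 1/(-24547 + 291) = 1/(-24256) = -1/24256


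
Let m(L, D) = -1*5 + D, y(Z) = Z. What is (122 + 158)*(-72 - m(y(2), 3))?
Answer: -19600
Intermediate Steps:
m(L, D) = -5 + D
(122 + 158)*(-72 - m(y(2), 3)) = (122 + 158)*(-72 - (-5 + 3)) = 280*(-72 - 1*(-2)) = 280*(-72 + 2) = 280*(-70) = -19600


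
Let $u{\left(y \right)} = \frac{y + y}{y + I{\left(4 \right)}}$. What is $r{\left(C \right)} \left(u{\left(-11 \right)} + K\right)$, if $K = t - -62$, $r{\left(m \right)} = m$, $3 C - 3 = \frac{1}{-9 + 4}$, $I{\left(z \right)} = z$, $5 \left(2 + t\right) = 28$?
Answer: $\frac{1604}{25} \approx 64.16$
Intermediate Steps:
$t = \frac{18}{5}$ ($t = -2 + \frac{1}{5} \cdot 28 = -2 + \frac{28}{5} = \frac{18}{5} \approx 3.6$)
$C = \frac{14}{15}$ ($C = 1 + \frac{1}{3 \left(-9 + 4\right)} = 1 + \frac{1}{3 \left(-5\right)} = 1 + \frac{1}{3} \left(- \frac{1}{5}\right) = 1 - \frac{1}{15} = \frac{14}{15} \approx 0.93333$)
$K = \frac{328}{5}$ ($K = \frac{18}{5} - -62 = \frac{18}{5} + 62 = \frac{328}{5} \approx 65.6$)
$u{\left(y \right)} = \frac{2 y}{4 + y}$ ($u{\left(y \right)} = \frac{y + y}{y + 4} = \frac{2 y}{4 + y}$)
$r{\left(C \right)} \left(u{\left(-11 \right)} + K\right) = \frac{14 \left(2 \left(-11\right) \frac{1}{4 - 11} + \frac{328}{5}\right)}{15} = \frac{14 \left(2 \left(-11\right) \frac{1}{-7} + \frac{328}{5}\right)}{15} = \frac{14 \left(2 \left(-11\right) \left(- \frac{1}{7}\right) + \frac{328}{5}\right)}{15} = \frac{14 \left(\frac{22}{7} + \frac{328}{5}\right)}{15} = \frac{14}{15} \cdot \frac{2406}{35} = \frac{1604}{25}$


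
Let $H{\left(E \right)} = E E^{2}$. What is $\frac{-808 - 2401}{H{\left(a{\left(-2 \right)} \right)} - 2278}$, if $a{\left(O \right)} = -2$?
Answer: $\frac{3209}{2286} \approx 1.4038$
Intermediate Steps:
$H{\left(E \right)} = E^{3}$
$\frac{-808 - 2401}{H{\left(a{\left(-2 \right)} \right)} - 2278} = \frac{-808 - 2401}{\left(-2\right)^{3} - 2278} = \frac{-808 - 2401}{-8 - 2278} = - \frac{3209}{-2286} = \left(-3209\right) \left(- \frac{1}{2286}\right) = \frac{3209}{2286}$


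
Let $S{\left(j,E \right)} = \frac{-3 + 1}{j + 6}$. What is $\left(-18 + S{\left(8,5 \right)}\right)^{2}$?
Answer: $\frac{16129}{49} \approx 329.16$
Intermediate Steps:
$S{\left(j,E \right)} = - \frac{2}{6 + j}$
$\left(-18 + S{\left(8,5 \right)}\right)^{2} = \left(-18 - \frac{2}{6 + 8}\right)^{2} = \left(-18 - \frac{2}{14}\right)^{2} = \left(-18 - \frac{1}{7}\right)^{2} = \left(- \frac{127}{7}\right)^{2} = \frac{16129}{49}$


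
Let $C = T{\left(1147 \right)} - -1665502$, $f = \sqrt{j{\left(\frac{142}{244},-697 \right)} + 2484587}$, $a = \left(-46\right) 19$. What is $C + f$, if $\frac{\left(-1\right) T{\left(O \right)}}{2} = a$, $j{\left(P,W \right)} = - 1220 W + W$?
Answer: $1667250 + 3 \sqrt{370470} \approx 1.6691 \cdot 10^{6}$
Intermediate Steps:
$j{\left(P,W \right)} = - 1219 W$
$a = -874$
$f = 3 \sqrt{370470}$ ($f = \sqrt{\left(-1219\right) \left(-697\right) + 2484587} = \sqrt{849643 + 2484587} = \sqrt{3334230} = 3 \sqrt{370470} \approx 1826.0$)
$T{\left(O \right)} = 1748$ ($T{\left(O \right)} = \left(-2\right) \left(-874\right) = 1748$)
$C = 1667250$ ($C = 1748 - -1665502 = 1748 + 1665502 = 1667250$)
$C + f = 1667250 + 3 \sqrt{370470}$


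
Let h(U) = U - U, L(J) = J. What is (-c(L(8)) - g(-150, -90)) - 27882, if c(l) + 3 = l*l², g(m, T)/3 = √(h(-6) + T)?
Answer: -28391 - 9*I*√10 ≈ -28391.0 - 28.461*I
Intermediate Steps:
h(U) = 0
g(m, T) = 3*√T (g(m, T) = 3*√(0 + T) = 3*√T)
c(l) = -3 + l³ (c(l) = -3 + l*l² = -3 + l³)
(-c(L(8)) - g(-150, -90)) - 27882 = (-(-3 + 8³) - 3*√(-90)) - 27882 = (-(-3 + 512) - 3*3*I*√10) - 27882 = (-1*509 - 9*I*√10) - 27882 = (-509 - 9*I*√10) - 27882 = -28391 - 9*I*√10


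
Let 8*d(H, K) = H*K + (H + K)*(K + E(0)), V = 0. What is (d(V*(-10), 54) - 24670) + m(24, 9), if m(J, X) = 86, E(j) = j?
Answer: -48439/2 ≈ -24220.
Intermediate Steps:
d(H, K) = H*K/8 + K*(H + K)/8 (d(H, K) = (H*K + (H + K)*(K + 0))/8 = (H*K + (H + K)*K)/8 = (H*K + K*(H + K))/8 = H*K/8 + K*(H + K)/8)
(d(V*(-10), 54) - 24670) + m(24, 9) = ((⅛)*54*(54 + 2*(0*(-10))) - 24670) + 86 = ((⅛)*54*(54 + 2*0) - 24670) + 86 = ((⅛)*54*(54 + 0) - 24670) + 86 = ((⅛)*54*54 - 24670) + 86 = (729/2 - 24670) + 86 = -48611/2 + 86 = -48439/2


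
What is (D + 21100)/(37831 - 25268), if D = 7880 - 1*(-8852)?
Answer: 37832/12563 ≈ 3.0114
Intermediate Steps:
D = 16732 (D = 7880 + 8852 = 16732)
(D + 21100)/(37831 - 25268) = (16732 + 21100)/(37831 - 25268) = 37832/12563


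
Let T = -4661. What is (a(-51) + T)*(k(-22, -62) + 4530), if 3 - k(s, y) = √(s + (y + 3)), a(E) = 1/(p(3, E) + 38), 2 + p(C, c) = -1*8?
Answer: -591588231/28 + 1174563*I/28 ≈ -2.1128e+7 + 41949.0*I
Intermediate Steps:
p(C, c) = -10 (p(C, c) = -2 - 1*8 = -2 - 8 = -10)
a(E) = 1/28 (a(E) = 1/(-10 + 38) = 1/28)
k(s, y) = 3 - √(3 + s + y) (k(s, y) = 3 - √(s + (y + 3)) = 3 - √(s + (3 + y)) = 3 - √(3 + s + y))
(a(-51) + T)*(k(-22, -62) + 4530) = (1/28 - 4661)*((3 - √(3 - 22 - 62)) + 4530) = -130507*((3 - √(-81)) + 4530)/28 = -130507*((3 - 9*I) + 4530)/28 = -130507*(4533 - 9*I)/28 = -591588231/28 + 1174563*I/28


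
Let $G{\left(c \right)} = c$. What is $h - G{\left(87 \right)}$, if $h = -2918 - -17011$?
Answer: $14006$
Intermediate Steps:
$h = 14093$ ($h = -2918 + 17011 = 14093$)
$h - G{\left(87 \right)} = 14093 - 87 = 14006$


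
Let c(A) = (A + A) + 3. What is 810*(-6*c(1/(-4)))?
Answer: -12150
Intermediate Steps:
c(A) = 3 + 2*A (c(A) = 2*A + 3 = 3 + 2*A)
810*(-6*c(1/(-4))) = 810*(-6*(3 + 2/(-4))) = 810*(-6*(3 + 2*(-¼))) = 810*(-6*(3 - ½)) = 810*(-6*5/2) = 810*(-15) = -12150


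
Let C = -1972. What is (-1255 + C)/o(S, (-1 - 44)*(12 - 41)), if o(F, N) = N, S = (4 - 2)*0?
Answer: -3227/1305 ≈ -2.4728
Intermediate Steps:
S = 0 (S = 2*0 = 0)
(-1255 + C)/o(S, (-1 - 44)*(12 - 41)) = (-1255 - 1972)/(((-1 - 44)*(12 - 41))) = -3227/((-45*(-29))) = -3227/1305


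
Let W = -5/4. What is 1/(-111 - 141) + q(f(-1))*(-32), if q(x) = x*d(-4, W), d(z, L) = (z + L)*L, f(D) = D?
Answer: 52919/252 ≈ 210.00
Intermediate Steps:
W = -5/4 (W = -5*1/4 = -5/4 ≈ -1.2500)
d(z, L) = L*(L + z) (d(z, L) = (L + z)*L = L*(L + z))
q(x) = 105*x/16 (q(x) = x*(-5*(-5/4 - 4)/4) = x*(-5/4*(-21/4)) = x*(105/16) = 105*x/16)
1/(-111 - 141) + q(f(-1))*(-32) = 1/(-111 - 141) + ((105/16)*(-1))*(-32) = 1/(-252) - 105/16*(-32) = -1/252 + 210 = 52919/252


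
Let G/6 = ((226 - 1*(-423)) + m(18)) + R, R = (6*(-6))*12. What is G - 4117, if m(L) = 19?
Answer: -2701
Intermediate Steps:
R = -432 (R = -36*12 = -432)
G = 1416 (G = 6*(((226 - 1*(-423)) + 19) - 432) = 6*(((226 + 423) + 19) - 432) = 6*((649 + 19) - 432) = 6*(668 - 432) = 6*236 = 1416)
G - 4117 = 1416 - 4117 = -2701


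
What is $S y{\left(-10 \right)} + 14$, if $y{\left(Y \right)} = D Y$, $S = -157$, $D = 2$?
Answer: $3154$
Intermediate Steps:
$y{\left(Y \right)} = 2 Y$
$S y{\left(-10 \right)} + 14 = - 157 \cdot 2 \left(-10\right) + 14 = \left(-157\right) \left(-20\right) + 14 = 3140 + 14 = 3154$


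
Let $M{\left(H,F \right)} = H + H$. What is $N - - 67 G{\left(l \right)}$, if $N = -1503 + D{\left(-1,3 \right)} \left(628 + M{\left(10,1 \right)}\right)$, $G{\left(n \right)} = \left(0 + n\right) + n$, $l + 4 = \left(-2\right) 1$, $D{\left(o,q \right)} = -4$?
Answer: $-4899$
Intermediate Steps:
$M{\left(H,F \right)} = 2 H$
$l = -6$ ($l = -4 - 2 = -6$)
$G{\left(n \right)} = 2 n$ ($G{\left(n \right)} = n + n = 2 n$)
$N = -4095$ ($N = -1503 - 4 \left(628 + 2 \cdot 10\right) = -1503 - 4 \left(628 + 20\right) = -1503 - 2592 = -4095$)
$N - - 67 G{\left(l \right)} = -4095 - - 67 \cdot 2 \left(-6\right) = -4095 - \left(-67\right) \left(-12\right) = -4095 - 804 = -4899$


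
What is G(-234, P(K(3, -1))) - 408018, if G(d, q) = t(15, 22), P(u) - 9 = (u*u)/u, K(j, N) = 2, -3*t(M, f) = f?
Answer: -1224076/3 ≈ -4.0803e+5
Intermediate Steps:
t(M, f) = -f/3
P(u) = 9 + u (P(u) = 9 + (u*u)/u = 9 + u²/u = 9 + u)
G(d, q) = -22/3 (G(d, q) = -⅓*22 = -22/3)
G(-234, P(K(3, -1))) - 408018 = -22/3 - 408018 = -1224076/3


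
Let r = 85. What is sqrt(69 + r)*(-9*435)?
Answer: -3915*sqrt(154) ≈ -48584.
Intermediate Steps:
sqrt(69 + r)*(-9*435) = sqrt(69 + 85)*(-9*435) = sqrt(154)*(-3915) = -3915*sqrt(154)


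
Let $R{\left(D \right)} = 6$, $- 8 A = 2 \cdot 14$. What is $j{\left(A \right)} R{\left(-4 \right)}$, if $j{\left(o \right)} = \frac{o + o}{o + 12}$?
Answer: $- \frac{84}{17} \approx -4.9412$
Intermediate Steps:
$A = - \frac{7}{2}$ ($A = - \frac{2 \cdot 14}{8} = \left(- \frac{1}{8}\right) 28 = - \frac{7}{2} \approx -3.5$)
$j{\left(o \right)} = \frac{2 o}{12 + o}$
$j{\left(A \right)} R{\left(-4 \right)} = 2 \left(- \frac{7}{2}\right) \frac{1}{12 - \frac{7}{2}} \cdot 6 = 2 \left(- \frac{7}{2}\right) \frac{1}{\frac{17}{2}} \cdot 6 = 2 \left(- \frac{7}{2}\right) \frac{2}{17} \cdot 6 = \left(- \frac{14}{17}\right) 6 = - \frac{84}{17}$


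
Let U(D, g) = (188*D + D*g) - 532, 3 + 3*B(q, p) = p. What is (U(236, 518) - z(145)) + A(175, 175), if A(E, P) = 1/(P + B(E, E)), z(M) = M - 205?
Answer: 115802371/697 ≈ 1.6614e+5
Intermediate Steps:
z(M) = -205 + M
B(q, p) = -1 + p/3
A(E, P) = 1/(-1 + P + E/3) (A(E, P) = 1/(P + (-1 + E/3)) = 1/(-1 + P + E/3))
U(D, g) = -532 + 188*D + D*g
(U(236, 518) - z(145)) + A(175, 175) = ((-532 + 188*236 + 236*518) - (-205 + 145)) + 3/(-3 + 175 + 3*175) = ((-532 + 44368 + 122248) - 1*(-60)) + 3/(-3 + 175 + 525) = (166084 + 60) + 3/697 = 166144 + 3*(1/697) = 166144 + 3/697 = 115802371/697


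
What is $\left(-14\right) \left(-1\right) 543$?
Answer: $7602$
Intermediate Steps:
$\left(-14\right) \left(-1\right) 543 = 14 \cdot 543 = 7602$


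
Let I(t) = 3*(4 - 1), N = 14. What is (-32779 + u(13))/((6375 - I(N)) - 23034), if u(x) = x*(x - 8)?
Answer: 16357/8334 ≈ 1.9627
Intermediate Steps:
u(x) = x*(-8 + x)
I(t) = 9 (I(t) = 3*3 = 9)
(-32779 + u(13))/((6375 - I(N)) - 23034) = (-32779 + 13*(-8 + 13))/((6375 - 1*9) - 23034) = (-32779 + 13*5)/((6375 - 9) - 23034) = (-32779 + 65)/(6366 - 23034) = -32714/(-16668) = -32714*(-1/16668) = 16357/8334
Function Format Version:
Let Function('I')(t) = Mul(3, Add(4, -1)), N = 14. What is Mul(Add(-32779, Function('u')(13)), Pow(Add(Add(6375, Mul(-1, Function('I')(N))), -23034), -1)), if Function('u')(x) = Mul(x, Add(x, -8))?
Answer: Rational(16357, 8334) ≈ 1.9627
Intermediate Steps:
Function('u')(x) = Mul(x, Add(-8, x))
Function('I')(t) = 9 (Function('I')(t) = Mul(3, 3) = 9)
Mul(Add(-32779, Function('u')(13)), Pow(Add(Add(6375, Mul(-1, Function('I')(N))), -23034), -1)) = Mul(Add(-32779, Mul(13, Add(-8, 13))), Pow(Add(Add(6375, Mul(-1, 9)), -23034), -1)) = Mul(Add(-32779, Mul(13, 5)), Pow(Add(Add(6375, -9), -23034), -1)) = Mul(Add(-32779, 65), Pow(Add(6366, -23034), -1)) = Mul(-32714, Pow(-16668, -1)) = Mul(-32714, Rational(-1, 16668)) = Rational(16357, 8334)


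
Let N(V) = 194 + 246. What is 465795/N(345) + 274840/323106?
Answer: 1369291717/1292424 ≈ 1059.5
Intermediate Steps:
N(V) = 440
465795/N(345) + 274840/323106 = 465795/440 + 274840/323106 = 465795*(1/440) + 274840*(1/323106) = 8469/8 + 137420/161553 = 1369291717/1292424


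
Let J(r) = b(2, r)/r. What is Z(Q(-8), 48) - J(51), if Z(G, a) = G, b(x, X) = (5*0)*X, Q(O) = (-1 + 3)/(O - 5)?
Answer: -2/13 ≈ -0.15385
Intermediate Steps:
Q(O) = 2/(-5 + O)
b(x, X) = 0 (b(x, X) = 0*X = 0)
J(r) = 0 (J(r) = 0/r = 0)
Z(Q(-8), 48) - J(51) = 2/(-5 - 8) - 1*0 = 2/(-13) + 0 = 2*(-1/13) + 0 = -2/13 + 0 = -2/13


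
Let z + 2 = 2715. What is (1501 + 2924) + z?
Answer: 7138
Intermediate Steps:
z = 2713 (z = -2 + 2715 = 2713)
(1501 + 2924) + z = (1501 + 2924) + 2713 = 4425 + 2713 = 7138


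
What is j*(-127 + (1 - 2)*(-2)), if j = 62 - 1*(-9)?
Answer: -8875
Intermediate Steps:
j = 71 (j = 62 + 9 = 71)
j*(-127 + (1 - 2)*(-2)) = 71*(-127 + (1 - 2)*(-2)) = 71*(-127 - 1*(-2)) = 71*(-127 + 2) = 71*(-125) = -8875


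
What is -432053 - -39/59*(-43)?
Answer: -25492804/59 ≈ -4.3208e+5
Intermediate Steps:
-432053 - -39/59*(-43) = -432053 - (1/59)*(-39)*(-43) = -432053 - (-39)*(-43)/59 = -432053 - 1*1677/59 = -432053 - 1677/59 = -25492804/59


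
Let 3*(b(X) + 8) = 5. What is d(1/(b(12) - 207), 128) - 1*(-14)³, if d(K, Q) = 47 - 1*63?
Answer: 2728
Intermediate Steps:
b(X) = -19/3 (b(X) = -8 + (⅓)*5 = -8 + 5/3 = -19/3)
d(K, Q) = -16 (d(K, Q) = 47 - 63 = -16)
d(1/(b(12) - 207), 128) - 1*(-14)³ = -16 - 1*(-14)³ = -16 - 1*(-2744) = -16 + 2744 = 2728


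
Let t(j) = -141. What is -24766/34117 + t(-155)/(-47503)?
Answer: -1171648801/1620659851 ≈ -0.72295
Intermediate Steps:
-24766/34117 + t(-155)/(-47503) = -24766/34117 - 141/(-47503) = -24766*1/34117 - 141*(-1/47503) = -24766/34117 + 141/47503 = -1171648801/1620659851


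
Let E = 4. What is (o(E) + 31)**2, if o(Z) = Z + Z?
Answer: 1521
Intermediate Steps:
o(Z) = 2*Z
(o(E) + 31)**2 = (2*4 + 31)**2 = (8 + 31)**2 = 39**2 = 1521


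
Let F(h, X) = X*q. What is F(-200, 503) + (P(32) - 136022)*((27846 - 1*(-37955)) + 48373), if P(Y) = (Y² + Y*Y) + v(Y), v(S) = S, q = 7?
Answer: -15292690387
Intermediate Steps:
F(h, X) = 7*X (F(h, X) = X*7 = 7*X)
P(Y) = Y + 2*Y² (P(Y) = (Y² + Y*Y) + Y = (Y² + Y²) + Y = 2*Y² + Y = Y + 2*Y²)
F(-200, 503) + (P(32) - 136022)*((27846 - 1*(-37955)) + 48373) = 7*503 + (32*(1 + 2*32) - 136022)*((27846 - 1*(-37955)) + 48373) = 3521 + (32*(1 + 64) - 136022)*((27846 + 37955) + 48373) = 3521 + (32*65 - 136022)*(65801 + 48373) = 3521 + (2080 - 136022)*114174 = 3521 - 133942*114174 = 3521 - 15292693908 = -15292690387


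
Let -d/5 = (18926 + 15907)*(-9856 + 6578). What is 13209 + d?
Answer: 570926079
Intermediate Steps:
d = 570912870 (d = -5*(18926 + 15907)*(-9856 + 6578) = -174165*(-3278) = -5*(-114182574) = 570912870)
13209 + d = 13209 + 570912870 = 570926079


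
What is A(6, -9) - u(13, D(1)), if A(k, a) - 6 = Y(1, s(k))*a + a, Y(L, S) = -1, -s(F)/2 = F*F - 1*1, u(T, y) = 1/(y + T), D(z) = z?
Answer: 83/14 ≈ 5.9286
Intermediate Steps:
u(T, y) = 1/(T + y)
s(F) = 2 - 2*F² (s(F) = -2*(F*F - 1*1) = -2*(F² - 1) = -2*(-1 + F²) = 2 - 2*F²)
A(k, a) = 6 (A(k, a) = 6 + (-a + a) = 6 + 0 = 6)
A(6, -9) - u(13, D(1)) = 6 - 1/(13 + 1) = 6 - 1/14 = 83/14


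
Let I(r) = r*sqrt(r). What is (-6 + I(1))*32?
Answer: -160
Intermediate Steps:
I(r) = r**(3/2)
(-6 + I(1))*32 = (-6 + 1**(3/2))*32 = (-6 + 1)*32 = -5*32 = -160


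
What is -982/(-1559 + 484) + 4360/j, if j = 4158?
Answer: 4385078/2234925 ≈ 1.9621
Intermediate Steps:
-982/(-1559 + 484) + 4360/j = -982/(-1559 + 484) + 4360/4158 = -982/(-1075) + 4360*(1/4158) = -982*(-1/1075) + 2180/2079 = 982/1075 + 2180/2079 = 4385078/2234925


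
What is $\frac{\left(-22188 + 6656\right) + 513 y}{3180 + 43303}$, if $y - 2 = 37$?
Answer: $\frac{4475}{46483} \approx 0.096272$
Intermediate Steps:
$y = 39$ ($y = 2 + 37 = 39$)
$\frac{\left(-22188 + 6656\right) + 513 y}{3180 + 43303} = \frac{\left(-22188 + 6656\right) + 513 \cdot 39}{3180 + 43303} = \frac{-15532 + 20007}{46483} = 4475 \cdot \frac{1}{46483} = \frac{4475}{46483}$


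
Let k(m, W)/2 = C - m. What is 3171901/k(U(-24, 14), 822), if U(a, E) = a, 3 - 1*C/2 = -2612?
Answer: 3171901/10508 ≈ 301.86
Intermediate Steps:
C = 5230 (C = 6 - 2*(-2612) = 6 + 5224 = 5230)
k(m, W) = 10460 - 2*m (k(m, W) = 2*(5230 - m) = 10460 - 2*m)
3171901/k(U(-24, 14), 822) = 3171901/(10460 - 2*(-24)) = 3171901/(10460 + 48) = 3171901/10508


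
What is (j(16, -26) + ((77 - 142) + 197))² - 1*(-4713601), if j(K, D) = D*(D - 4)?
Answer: 5545345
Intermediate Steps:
j(K, D) = D*(-4 + D)
(j(16, -26) + ((77 - 142) + 197))² - 1*(-4713601) = (-26*(-4 - 26) + ((77 - 142) + 197))² - 1*(-4713601) = (-26*(-30) + (-65 + 197))² + 4713601 = (780 + 132)² + 4713601 = 912² + 4713601 = 831744 + 4713601 = 5545345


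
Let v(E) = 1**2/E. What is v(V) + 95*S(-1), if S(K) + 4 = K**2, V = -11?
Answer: -3136/11 ≈ -285.09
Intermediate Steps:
v(E) = 1/E
S(K) = -4 + K**2
v(V) + 95*S(-1) = 1/(-11) + 95*(-4 + (-1)**2) = -1/11 + 95*(-4 + 1) = -1/11 + 95*(-3) = -1/11 - 285 = -3136/11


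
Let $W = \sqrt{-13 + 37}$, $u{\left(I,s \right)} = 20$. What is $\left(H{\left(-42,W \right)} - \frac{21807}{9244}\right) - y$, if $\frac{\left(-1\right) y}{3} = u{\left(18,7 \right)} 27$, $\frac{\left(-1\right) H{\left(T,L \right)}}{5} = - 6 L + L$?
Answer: $\frac{14953473}{9244} + 50 \sqrt{6} \approx 1740.1$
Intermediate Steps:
$W = 2 \sqrt{6}$ ($W = \sqrt{24} = 2 \sqrt{6} \approx 4.899$)
$H{\left(T,L \right)} = 25 L$ ($H{\left(T,L \right)} = - 5 \left(- 6 L + L\right) = - 5 \left(- 5 L\right) = 25 L$)
$y = -1620$ ($y = - 3 \cdot 20 \cdot 27 = \left(-3\right) 540 = -1620$)
$\left(H{\left(-42,W \right)} - \frac{21807}{9244}\right) - y = \left(25 \cdot 2 \sqrt{6} - \frac{21807}{9244}\right) - -1620 = \left(50 \sqrt{6} - 21807 \cdot \frac{1}{9244}\right) + 1620 = \left(50 \sqrt{6} - \frac{21807}{9244}\right) + 1620 = \left(- \frac{21807}{9244} + 50 \sqrt{6}\right) + 1620 = \frac{14953473}{9244} + 50 \sqrt{6}$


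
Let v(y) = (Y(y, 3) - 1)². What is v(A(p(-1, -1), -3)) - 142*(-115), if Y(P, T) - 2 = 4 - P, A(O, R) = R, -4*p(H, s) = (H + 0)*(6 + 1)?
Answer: 16394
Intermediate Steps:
p(H, s) = -7*H/4 (p(H, s) = -(H + 0)*(6 + 1)/4 = -H*7/4 = -7*H/4)
Y(P, T) = 6 - P (Y(P, T) = 2 + (4 - P) = 6 - P)
v(y) = (5 - y)² (v(y) = ((6 - y) - 1)² = (5 - y)²)
v(A(p(-1, -1), -3)) - 142*(-115) = (-5 - 3)² - 142*(-115) = (-8)² + 16330 = 64 + 16330 = 16394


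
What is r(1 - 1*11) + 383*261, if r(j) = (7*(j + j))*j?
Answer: 101363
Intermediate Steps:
r(j) = 14*j² (r(j) = (7*(2*j))*j = (14*j)*j = 14*j²)
r(1 - 1*11) + 383*261 = 14*(1 - 1*11)² + 383*261 = 14*(1 - 11)² + 99963 = 14*(-10)² + 99963 = 14*100 + 99963 = 1400 + 99963 = 101363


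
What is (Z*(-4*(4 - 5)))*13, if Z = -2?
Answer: -104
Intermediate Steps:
(Z*(-4*(4 - 5)))*13 = -(-8)*(4 - 5)*13 = -(-8)*(-1)*13 = -2*4*13 = -8*13 = -104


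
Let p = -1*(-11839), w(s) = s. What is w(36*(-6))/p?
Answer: -216/11839 ≈ -0.018245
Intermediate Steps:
p = 11839
w(36*(-6))/p = (36*(-6))/11839 = -216*1/11839 = -216/11839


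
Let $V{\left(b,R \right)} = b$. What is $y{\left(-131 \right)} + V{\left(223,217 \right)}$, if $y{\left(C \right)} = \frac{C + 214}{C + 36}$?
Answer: $\frac{21102}{95} \approx 222.13$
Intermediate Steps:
$y{\left(C \right)} = \frac{214 + C}{36 + C}$
$y{\left(-131 \right)} + V{\left(223,217 \right)} = \frac{214 - 131}{36 - 131} + 223 = \frac{1}{-95} \cdot 83 + 223 = \left(- \frac{1}{95}\right) 83 + 223 = - \frac{83}{95} + 223 = \frac{21102}{95}$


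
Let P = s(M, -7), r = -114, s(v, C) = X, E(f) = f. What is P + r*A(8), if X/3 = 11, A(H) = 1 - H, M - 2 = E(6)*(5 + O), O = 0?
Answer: 831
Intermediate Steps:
M = 32 (M = 2 + 6*(5 + 0) = 2 + 6*5 = 2 + 30 = 32)
X = 33 (X = 3*11 = 33)
s(v, C) = 33
P = 33
P + r*A(8) = 33 - 114*(1 - 1*8) = 33 - 114*(1 - 8) = 33 - 114*(-7) = 33 + 798 = 831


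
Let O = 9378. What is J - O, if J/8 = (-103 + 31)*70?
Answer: -49698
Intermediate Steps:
J = -40320 (J = 8*((-103 + 31)*70) = 8*(-72*70) = 8*(-5040) = -40320)
J - O = -40320 - 1*9378 = -40320 - 9378 = -49698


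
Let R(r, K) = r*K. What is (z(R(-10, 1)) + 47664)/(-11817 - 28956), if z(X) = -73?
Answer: -47591/40773 ≈ -1.1672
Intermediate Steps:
R(r, K) = K*r
(z(R(-10, 1)) + 47664)/(-11817 - 28956) = (-73 + 47664)/(-11817 - 28956) = 47591/(-40773) = 47591*(-1/40773) = -47591/40773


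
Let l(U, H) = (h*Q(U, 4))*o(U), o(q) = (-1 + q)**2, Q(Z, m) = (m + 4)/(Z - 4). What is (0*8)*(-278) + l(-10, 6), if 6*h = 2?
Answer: -484/21 ≈ -23.048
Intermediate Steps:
h = 1/3 (h = (1/6)*2 = 1/3 ≈ 0.33333)
Q(Z, m) = (4 + m)/(-4 + Z)
l(U, H) = 8*(-1 + U)**2/(3*(-4 + U)) (l(U, H) = (((4 + 4)/(-4 + U))/3)*(-1 + U)**2 = ((8/(-4 + U))/3)*(-1 + U)**2 = (8/(3*(-4 + U)))*(-1 + U)**2 = 8*(-1 + U)**2/(3*(-4 + U)))
(0*8)*(-278) + l(-10, 6) = (0*8)*(-278) + 8*(-1 - 10)**2/(3*(-4 - 10)) = 0*(-278) + (8/3)*(-11)**2/(-14) = 0 + (8/3)*121*(-1/14) = 0 - 484/21 = -484/21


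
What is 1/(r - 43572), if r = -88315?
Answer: -1/131887 ≈ -7.5822e-6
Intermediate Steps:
1/(r - 43572) = 1/(-88315 - 43572) = 1/(-131887) = -1/131887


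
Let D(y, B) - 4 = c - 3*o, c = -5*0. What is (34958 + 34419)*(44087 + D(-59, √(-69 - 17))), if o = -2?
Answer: 3059317569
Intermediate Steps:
c = 0
D(y, B) = 10 (D(y, B) = 4 + (0 - 3*(-2)) = 4 + (0 + 6) = 4 + 6 = 10)
(34958 + 34419)*(44087 + D(-59, √(-69 - 17))) = (34958 + 34419)*(44087 + 10) = 69377*44097 = 3059317569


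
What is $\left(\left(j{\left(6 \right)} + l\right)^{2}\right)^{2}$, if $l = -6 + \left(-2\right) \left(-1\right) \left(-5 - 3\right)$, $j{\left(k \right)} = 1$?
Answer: $194481$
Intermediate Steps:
$l = -22$ ($l = -6 + 2 \left(-5 - 3\right) = -6 + 2 \left(-8\right) = -6 - 16 = -22$)
$\left(\left(j{\left(6 \right)} + l\right)^{2}\right)^{2} = \left(\left(1 - 22\right)^{2}\right)^{2} = \left(\left(-21\right)^{2}\right)^{2} = 441^{2} = 194481$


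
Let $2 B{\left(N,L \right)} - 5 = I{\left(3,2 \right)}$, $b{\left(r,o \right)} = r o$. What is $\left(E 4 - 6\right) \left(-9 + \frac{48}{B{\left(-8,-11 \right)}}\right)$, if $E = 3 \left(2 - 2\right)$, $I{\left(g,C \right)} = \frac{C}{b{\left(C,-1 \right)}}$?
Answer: $-90$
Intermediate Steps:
$b{\left(r,o \right)} = o r$
$I{\left(g,C \right)} = -1$ ($I{\left(g,C \right)} = \frac{C}{\left(-1\right) C} = C \left(- \frac{1}{C}\right) = -1$)
$B{\left(N,L \right)} = 2$ ($B{\left(N,L \right)} = \frac{5}{2} + \frac{1}{2} \left(-1\right) = \frac{5}{2} - \frac{1}{2} = 2$)
$E = 0$ ($E = 3 \cdot 0 = 0$)
$\left(E 4 - 6\right) \left(-9 + \frac{48}{B{\left(-8,-11 \right)}}\right) = \left(0 \cdot 4 - 6\right) \left(-9 + \frac{48}{2}\right) = \left(0 - 6\right) \left(-9 + 48 \cdot \frac{1}{2}\right) = - 6 \left(-9 + 24\right) = \left(-6\right) 15 = -90$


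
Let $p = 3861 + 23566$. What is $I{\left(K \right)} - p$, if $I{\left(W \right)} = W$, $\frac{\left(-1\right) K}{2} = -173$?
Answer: $-27081$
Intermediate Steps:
$K = 346$ ($K = \left(-2\right) \left(-173\right) = 346$)
$p = 27427$
$I{\left(K \right)} - p = 346 - 27427 = -27081$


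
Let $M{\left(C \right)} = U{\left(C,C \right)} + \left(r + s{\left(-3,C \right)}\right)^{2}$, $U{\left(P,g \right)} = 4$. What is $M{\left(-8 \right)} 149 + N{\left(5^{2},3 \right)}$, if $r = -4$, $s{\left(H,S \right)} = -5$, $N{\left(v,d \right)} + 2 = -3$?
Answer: $12660$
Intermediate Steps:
$N{\left(v,d \right)} = -5$ ($N{\left(v,d \right)} = -2 - 3 = -5$)
$M{\left(C \right)} = 85$ ($M{\left(C \right)} = 4 + \left(-4 - 5\right)^{2} = 4 + \left(-9\right)^{2} = 4 + 81 = 85$)
$M{\left(-8 \right)} 149 + N{\left(5^{2},3 \right)} = 85 \cdot 149 - 5 = 12665 - 5 = 12660$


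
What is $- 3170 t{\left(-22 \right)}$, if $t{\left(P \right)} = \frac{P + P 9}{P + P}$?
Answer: $-15850$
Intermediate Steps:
$t{\left(P \right)} = 5$ ($t{\left(P \right)} = \frac{P + 9 P}{2 P} = 10 P \frac{1}{2 P} = 5$)
$- 3170 t{\left(-22 \right)} = \left(-3170\right) 5 = -15850$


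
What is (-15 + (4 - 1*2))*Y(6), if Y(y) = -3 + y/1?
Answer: -39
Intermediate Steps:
Y(y) = -3 + y (Y(y) = -3 + y*1 = -3 + y)
(-15 + (4 - 1*2))*Y(6) = (-15 + (4 - 1*2))*(-3 + 6) = (-15 + (4 - 2))*3 = (-15 + 2)*3 = -13*3 = -39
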